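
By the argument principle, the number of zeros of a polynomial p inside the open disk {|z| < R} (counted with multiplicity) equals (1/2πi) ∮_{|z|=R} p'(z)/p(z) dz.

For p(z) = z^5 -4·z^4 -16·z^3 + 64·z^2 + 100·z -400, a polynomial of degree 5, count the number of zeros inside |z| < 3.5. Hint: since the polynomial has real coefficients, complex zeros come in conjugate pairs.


The zeros of p are: (-3 + 1i), (-3 - 1i), (3 + 1i), (3 - 1i), 4.
Their magnitudes are: 3.162, 3.162, 3.162, 3.162, 4.
Zeros with |z| < R = 3.5: (-3 + 1i), (-3 - 1i), (3 + 1i), (3 - 1i).
Count = 4.
By the argument principle, (1/2πi) ∮_{|z|=R} p'(z)/p(z) dz equals exactly this count.

Number of zeros inside |z| < 3.5: 4.


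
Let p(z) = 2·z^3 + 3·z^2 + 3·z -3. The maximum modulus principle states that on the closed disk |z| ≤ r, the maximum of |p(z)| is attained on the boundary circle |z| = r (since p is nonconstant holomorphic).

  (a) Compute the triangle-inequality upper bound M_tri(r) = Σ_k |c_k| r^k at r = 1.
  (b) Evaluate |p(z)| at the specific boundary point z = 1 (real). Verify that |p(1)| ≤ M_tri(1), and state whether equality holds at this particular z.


Coefficients: c_0 = -3, c_1 = 3, c_2 = 3, c_3 = 2. Radius r = 1.
Part (a). Triangle bound: M_tri(r) = Σ_k |c_k| r^k
  = |-3|·1^0 + |3|·1^1 + |3|·1^2 + |2|·1^3
  = 3 + 3 + 3 + 2 = 11.
This bounds M(r) := max_{|z|=r} |p(z)| from above; equality holds iff all terms c_k z^k can be made to align in phase at a single z on |z|=r.
Part (b). At z = 1 (real, on the circle |z| = r):
  p(1) = (-3)·1^0 + (3)·1^1 + (3)·1^2 + (2)·1^3 = 5.
  |p(1)| = 5.
Check: |p(1)| = 5 ≤ 11 = M_tri(1). ✓ Equality does not hold at z = 1 (the coefficients have mixed signs, so the terms do not all align in phase there).

M_tri(1) = 11; |p(1)| = 5; equality at z=1: no.


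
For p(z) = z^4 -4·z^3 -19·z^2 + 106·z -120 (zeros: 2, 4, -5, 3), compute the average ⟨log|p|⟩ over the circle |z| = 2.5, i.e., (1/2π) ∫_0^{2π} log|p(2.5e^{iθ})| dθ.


Zeros: -5, 2, 3, 4; r = 2.5.
Inside |z| < r: 2. Outside (|z| ≥ r): -5, 3, 4.
p(0) = -120, so log|p(0)| = log(120) = 4.7875.
Apply Jensen: I(r) = log|p(0)| + Σ_k log(r/|z_k|), summed over zeros inside |z| < r.
  log(r/|z_k|) for z_k = 2: log(2.5/2) = 0.2231
  Outside zeros (-5, 3, 4) contribute nothing to the Jensen sum.
Sum over inside zeros: 0.2231.
I(r) = log|p(0)| + (inside sum) = 4.7875 + 0.2231 = 5.0106.
Note: since some zeros are outside |z| ≤ r, the simplified n·log(r) form does NOT apply — only the inside zeros contribute.

I(r) ≈ 5.0106.


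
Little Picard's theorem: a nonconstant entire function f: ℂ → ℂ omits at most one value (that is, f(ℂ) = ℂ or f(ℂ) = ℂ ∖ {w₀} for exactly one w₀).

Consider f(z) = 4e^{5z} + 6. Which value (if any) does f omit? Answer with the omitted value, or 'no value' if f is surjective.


Little Picard bounds the complement of f(ℂ) to at most one point.
e^{5z} is never zero on ℂ, so 4·e^{5z} takes every value in ℂ ∖ {0}. Adding 6 shifts the range to ℂ ∖ {6}. Thus f omits exactly the value 6.

Omitted value: 6.


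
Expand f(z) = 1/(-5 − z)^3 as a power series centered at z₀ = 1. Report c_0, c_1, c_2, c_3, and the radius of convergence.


Let w = z − z₀, so z = z₀ + w.
Then -5 − z = -5 − (z₀ + w) = (-5 − z₀) − w = -6 − w.
f(z) = 1/(-6 − w)^3 = (1/(-6)^3) · (1 − w/(-6))^{−3}.
By the binomial series (1−u)^{−3} = Σ_{n≥0} C(n+2, 2) u^n for |u|<1, with u = w/(-6):
  c_n = C(n+2, 2) / (-6)^(n+3).
  c_0 = 1/(-6)^3 = -1/216.
  c_1 = 3/(-6)^4 = 1/432.
  c_2 = 6/(-6)^5 = -1/1296.
  c_3 = 10/(-6)^6 = 5/23328.
The series is valid for |w/d| < 1, i.e. |z − z₀| < |d|.
Radius of convergence: R = |-5 − z₀| = |-6| = 6 (distance from z₀ to the singularity z = -5).

c_0 = -1/216, c_1 = 1/432, c_2 = -1/1296, c_3 = 5/23328; R = 6.


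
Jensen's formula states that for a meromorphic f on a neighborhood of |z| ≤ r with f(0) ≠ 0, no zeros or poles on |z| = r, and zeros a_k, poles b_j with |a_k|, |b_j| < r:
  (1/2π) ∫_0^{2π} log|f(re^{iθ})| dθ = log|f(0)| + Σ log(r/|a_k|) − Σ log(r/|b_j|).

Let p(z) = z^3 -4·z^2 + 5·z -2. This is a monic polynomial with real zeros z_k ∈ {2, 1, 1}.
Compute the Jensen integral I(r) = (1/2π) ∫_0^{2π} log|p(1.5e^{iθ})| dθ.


Zeros: 1, 1, 2; r = 1.5.
Inside |z| < r: 1, 1. Outside (|z| ≥ r): 2.
p(0) = -2, so log|p(0)| = log(2) = 0.6931.
Apply Jensen: I(r) = log|p(0)| + Σ_k log(r/|z_k|), summed over zeros inside |z| < r.
  log(r/|z_k|) for z_k = 1: log(1.5/1) = 0.4055
  log(r/|z_k|) for z_k = 1: log(1.5/1) = 0.4055
  Outside zeros (2) contribute nothing to the Jensen sum.
Sum over inside zeros: 0.8109.
I(r) = log|p(0)| + (inside sum) = 0.6931 + 0.8109 = 1.5041.
Note: since some zeros are outside |z| ≤ r, the simplified n·log(r) form does NOT apply — only the inside zeros contribute.

I(r) ≈ 1.5041.


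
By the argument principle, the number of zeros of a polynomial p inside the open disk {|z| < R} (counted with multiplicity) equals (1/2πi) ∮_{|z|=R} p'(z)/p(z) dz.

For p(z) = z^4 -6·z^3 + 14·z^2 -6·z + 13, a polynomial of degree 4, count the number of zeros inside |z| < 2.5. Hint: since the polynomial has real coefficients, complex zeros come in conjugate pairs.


The zeros of p are: (0 + 1i), (0 - 1i), (3 + 2i), (3 - 2i).
Their magnitudes are: 1, 1, 3.606, 3.606.
Zeros with |z| < R = 2.5: (0 + 1i), (0 - 1i).
Count = 2.
By the argument principle, (1/2πi) ∮_{|z|=R} p'(z)/p(z) dz equals exactly this count.

Number of zeros inside |z| < 2.5: 2.


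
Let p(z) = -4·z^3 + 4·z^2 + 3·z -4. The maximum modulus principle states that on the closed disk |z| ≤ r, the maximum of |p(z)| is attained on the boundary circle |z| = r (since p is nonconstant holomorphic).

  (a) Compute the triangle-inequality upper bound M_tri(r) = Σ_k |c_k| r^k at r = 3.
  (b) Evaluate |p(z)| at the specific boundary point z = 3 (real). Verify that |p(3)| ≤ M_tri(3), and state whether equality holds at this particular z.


Coefficients: c_0 = -4, c_1 = 3, c_2 = 4, c_3 = -4. Radius r = 3.
Part (a). Triangle bound: M_tri(r) = Σ_k |c_k| r^k
  = |-4|·3^0 + |3|·3^1 + |4|·3^2 + |-4|·3^3
  = 4 + 9 + 36 + 108 = 157.
This bounds M(r) := max_{|z|=r} |p(z)| from above; equality holds iff all terms c_k z^k can be made to align in phase at a single z on |z|=r.
Part (b). At z = 3 (real, on the circle |z| = r):
  p(3) = (-4)·3^0 + (3)·3^1 + (4)·3^2 + (-4)·3^3 = -67.
  |p(3)| = 67.
Check: |p(3)| = 67 ≤ 157 = M_tri(3). ✓ Equality does not hold at z = 3 (the coefficients have mixed signs, so the terms do not all align in phase there).

M_tri(3) = 157; |p(3)| = 67; equality at z=3: no.


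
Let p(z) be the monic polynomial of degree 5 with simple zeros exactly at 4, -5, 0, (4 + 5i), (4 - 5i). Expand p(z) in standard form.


The polynomial is p(z) = ∏_{α ∈ S} (z − α), where S = {4, -5, 0, (4 + 5i), (4 - 5i)}.
Expanding the product yields: p(z) = z^5 -7·z^4 + 13·z^3 + 201·z^2 -820·z.
Note conjugate pairs combine to real quadratics: (z − (4+5i))(z − (4−5i)) = z² − 8z + 41.
The resulting polynomial has degree 5 and real coefficients as required.

p(z) = z^5 -7·z^4 + 13·z^3 + 201·z^2 -820·z.


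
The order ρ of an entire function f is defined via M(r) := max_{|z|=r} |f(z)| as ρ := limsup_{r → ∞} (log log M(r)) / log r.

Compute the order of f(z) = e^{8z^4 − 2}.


|e^{8z^4 − 2}| = e^{Re(8·z^4) + -2} ≤ e^{8|z|^4 + -2} = e^{8r^4 + -2} on |z| = r, so ρ ≤ 4. Choosing z on |z|=r so that 8·z^4 is real positive (always possible by picking arg z appropriately) gives |f(z)| = e^{8r^4 + -2}, matching the bound. The additive constant -2 does not affect log log M(r) ~ 4·log r. Hence ρ = 4.
Therefore ρ = 4.

Order ρ = 4.


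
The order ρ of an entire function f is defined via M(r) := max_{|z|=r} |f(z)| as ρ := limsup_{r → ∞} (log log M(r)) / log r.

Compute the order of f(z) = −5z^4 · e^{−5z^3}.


M(r) = max_{|z|=r} |-5|·|z|^4·|e^{−5z^3}| = 5·r^4 · e^{5r^3} (the factors attain their maxima compatibly on |z|=r). Then log M(r) = log 5 + 4·log r + 5r^3, dominated by the last term, so log log M(r) ~ 3·log r. The polynomial factor -5z^4 contributes only a log r term and does not affect the order. ρ = 3.
Therefore ρ = 3.

Order ρ = 3.


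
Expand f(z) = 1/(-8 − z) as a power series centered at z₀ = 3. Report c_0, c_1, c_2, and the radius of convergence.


Let w = z − z₀, so z = z₀ + w.
Then -8 − z = -8 − (z₀ + w) = (-8 − z₀) − w = -11 − w.
f(z) = 1/(-11 − w) = (1/(-11)) · 1/(1 − w/(-11)) = Σ_{n≥0} w^n / (-11)^(n+1).
So c_n = 1/(-11)^(n+1):
  c_0 = 1/(-11)^1 = -1/11.
  c_1 = 1/(-11)^2 = 1/121.
  c_2 = 1/(-11)^3 = -1/1331.
The series is valid for |w/d| < 1, i.e. |z − z₀| < |d|.
Radius of convergence: R = |-8 − z₀| = |-11| = 11 (distance from z₀ to the singularity z = -8).

c_0 = -1/11, c_1 = 1/121, c_2 = -1/1331; R = 11.


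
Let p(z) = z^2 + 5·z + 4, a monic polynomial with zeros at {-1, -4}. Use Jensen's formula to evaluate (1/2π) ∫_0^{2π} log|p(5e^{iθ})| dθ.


Zeros: -4, -1; r = 5.
Inside |z| < r: -4, -1. Outside (|z| ≥ r): ∅.
p(0) = 4, so log|p(0)| = log(4) = 1.3863.
Apply Jensen: I(r) = log|p(0)| + Σ_k log(r/|z_k|), summed over zeros inside |z| < r.
  log(r/|z_k|) for z_k = -1: log(5/1) = 1.6094
  log(r/|z_k|) for z_k = -4: log(5/4) = 0.2231
Sum over inside zeros: 1.8326.
I(r) = log|p(0)| + (inside sum) = 1.3863 + 1.8326 = 3.2189.
Closed form (all zeros inside, monic): I(r) = n·log(r) = 2·log(5) = 3.2189. ✓

I(r) ≈ 3.2189.


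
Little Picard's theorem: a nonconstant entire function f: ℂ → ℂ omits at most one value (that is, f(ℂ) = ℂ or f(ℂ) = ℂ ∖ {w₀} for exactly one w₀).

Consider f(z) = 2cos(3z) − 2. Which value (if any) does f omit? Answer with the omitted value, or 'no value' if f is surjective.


Little Picard bounds the complement of f(ℂ) to at most one point.
cos is entire and surjective onto ℂ: for every w ∈ ℂ, cos(ζ) = w has a solution ζ ∈ ℂ (e.g., via the complex inverse arccos). With ζ = 3z this gives z = ζ/(3). Then 2·cos(3z) takes every value in 2·ℂ = ℂ, and adding -2 is a bijection of ℂ. So f is surjective and omits no value. (Note: only on the real line is cos bounded by [−1, 1].)

Omitted value: no value.


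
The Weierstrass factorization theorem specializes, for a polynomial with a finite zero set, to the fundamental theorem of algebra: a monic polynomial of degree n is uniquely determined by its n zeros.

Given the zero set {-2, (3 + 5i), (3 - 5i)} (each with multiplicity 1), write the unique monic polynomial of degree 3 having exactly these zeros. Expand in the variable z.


The polynomial is p(z) = ∏_{α ∈ S} (z − α), where S = {-2, (3 + 5i), (3 - 5i)}.
Expanding the product yields: p(z) = z^3 -4·z^2 + 22·z + 68.
Note conjugate pairs combine to real quadratics: (z − (3+5i))(z − (3−5i)) = z² − 6z + 34.
The resulting polynomial has degree 3 and real coefficients as required.

p(z) = z^3 -4·z^2 + 22·z + 68.


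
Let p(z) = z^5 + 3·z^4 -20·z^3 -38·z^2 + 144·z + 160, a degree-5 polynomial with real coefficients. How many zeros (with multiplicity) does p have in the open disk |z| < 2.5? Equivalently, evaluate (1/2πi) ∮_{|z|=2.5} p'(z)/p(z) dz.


The zeros of p are: -4, (3 + 1i), (3 - 1i), -4, -1.
Their magnitudes are: 4, 3.162, 3.162, 4, 1.
Zeros with |z| < R = 2.5: -1.
Count = 1.
By the argument principle, (1/2πi) ∮_{|z|=R} p'(z)/p(z) dz equals exactly this count.

Number of zeros inside |z| < 2.5: 1.


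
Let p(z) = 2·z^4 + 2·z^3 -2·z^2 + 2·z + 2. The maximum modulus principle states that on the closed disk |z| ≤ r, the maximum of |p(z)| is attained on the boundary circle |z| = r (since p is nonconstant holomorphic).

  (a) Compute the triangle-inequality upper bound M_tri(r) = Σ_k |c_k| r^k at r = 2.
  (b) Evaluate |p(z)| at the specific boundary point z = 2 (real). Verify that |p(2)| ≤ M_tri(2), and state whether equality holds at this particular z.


Coefficients: c_0 = 2, c_1 = 2, c_2 = -2, c_3 = 2, c_4 = 2. Radius r = 2.
Part (a). Triangle bound: M_tri(r) = Σ_k |c_k| r^k
  = |2|·2^0 + |2|·2^1 + |-2|·2^2 + |2|·2^3 + |2|·2^4
  = 2 + 4 + 8 + 16 + 32 = 62.
This bounds M(r) := max_{|z|=r} |p(z)| from above; equality holds iff all terms c_k z^k can be made to align in phase at a single z on |z|=r.
Part (b). At z = 2 (real, on the circle |z| = r):
  p(2) = (2)·2^0 + (2)·2^1 + (-2)·2^2 + (2)·2^3 + (2)·2^4 = 46.
  |p(2)| = 46.
Check: |p(2)| = 46 ≤ 62 = M_tri(2). ✓ Equality does not hold at z = 2 (the coefficients have mixed signs, so the terms do not all align in phase there).

M_tri(2) = 62; |p(2)| = 46; equality at z=2: no.


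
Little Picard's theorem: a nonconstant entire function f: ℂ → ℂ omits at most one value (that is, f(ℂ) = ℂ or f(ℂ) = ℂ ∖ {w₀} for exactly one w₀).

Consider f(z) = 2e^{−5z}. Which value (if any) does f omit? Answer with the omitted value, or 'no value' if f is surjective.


Little Picard bounds the complement of f(ℂ) to at most one point.
e^{−5z} is never zero on ℂ, so 2·e^{−5z} takes every value in ℂ ∖ {0}. Adding 0 shifts the range to ℂ ∖ {0}. Thus f omits exactly the value 0.

Omitted value: 0.


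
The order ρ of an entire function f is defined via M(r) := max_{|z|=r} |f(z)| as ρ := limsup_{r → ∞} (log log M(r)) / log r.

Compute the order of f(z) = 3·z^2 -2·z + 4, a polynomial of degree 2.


|f(z)| ≤ Σ|c_k|·r^k = O(r^2) as r → ∞. Polynomial growth is O(e^{r^ε}) for every ε > 0 (since r^2/e^{r^ε} → 0), so ρ ≤ ε for all ε > 0, i.e. ρ = 0. Every nonconstant polynomial has order 0.
Therefore ρ = 0.

Order ρ = 0.


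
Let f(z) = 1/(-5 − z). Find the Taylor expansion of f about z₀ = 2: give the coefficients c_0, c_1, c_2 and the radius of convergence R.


Let w = z − z₀, so z = z₀ + w.
Then -5 − z = -5 − (z₀ + w) = (-5 − z₀) − w = -7 − w.
f(z) = 1/(-7 − w) = (1/(-7)) · 1/(1 − w/(-7)) = Σ_{n≥0} w^n / (-7)^(n+1).
So c_n = 1/(-7)^(n+1):
  c_0 = 1/(-7)^1 = -1/7.
  c_1 = 1/(-7)^2 = 1/49.
  c_2 = 1/(-7)^3 = -1/343.
The series is valid for |w/d| < 1, i.e. |z − z₀| < |d|.
Radius of convergence: R = |-5 − z₀| = |-7| = 7 (distance from z₀ to the singularity z = -5).

c_0 = -1/7, c_1 = 1/49, c_2 = -1/343; R = 7.


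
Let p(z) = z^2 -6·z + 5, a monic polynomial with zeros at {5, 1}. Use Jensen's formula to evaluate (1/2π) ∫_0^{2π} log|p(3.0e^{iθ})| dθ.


Zeros: 1, 5; r = 3.0.
Inside |z| < r: 1. Outside (|z| ≥ r): 5.
p(0) = 5, so log|p(0)| = log(5) = 1.6094.
Apply Jensen: I(r) = log|p(0)| + Σ_k log(r/|z_k|), summed over zeros inside |z| < r.
  log(r/|z_k|) for z_k = 1: log(3.0/1) = 1.0986
  Outside zeros (5) contribute nothing to the Jensen sum.
Sum over inside zeros: 1.0986.
I(r) = log|p(0)| + (inside sum) = 1.6094 + 1.0986 = 2.7081.
Note: since some zeros are outside |z| ≤ r, the simplified n·log(r) form does NOT apply — only the inside zeros contribute.

I(r) ≈ 2.7081.


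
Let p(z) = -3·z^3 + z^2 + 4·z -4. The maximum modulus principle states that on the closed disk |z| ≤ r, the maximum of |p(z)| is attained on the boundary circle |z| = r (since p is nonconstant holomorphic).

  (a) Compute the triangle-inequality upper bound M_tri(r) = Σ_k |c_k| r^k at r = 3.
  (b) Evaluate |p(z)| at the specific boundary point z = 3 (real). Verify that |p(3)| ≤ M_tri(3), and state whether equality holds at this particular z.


Coefficients: c_0 = -4, c_1 = 4, c_2 = 1, c_3 = -3. Radius r = 3.
Part (a). Triangle bound: M_tri(r) = Σ_k |c_k| r^k
  = |-4|·3^0 + |4|·3^1 + |1|·3^2 + |-3|·3^3
  = 4 + 12 + 9 + 81 = 106.
This bounds M(r) := max_{|z|=r} |p(z)| from above; equality holds iff all terms c_k z^k can be made to align in phase at a single z on |z|=r.
Part (b). At z = 3 (real, on the circle |z| = r):
  p(3) = (-4)·3^0 + (4)·3^1 + (1)·3^2 + (-3)·3^3 = -64.
  |p(3)| = 64.
Check: |p(3)| = 64 ≤ 106 = M_tri(3). ✓ Equality does not hold at z = 3 (the coefficients have mixed signs, so the terms do not all align in phase there).

M_tri(3) = 106; |p(3)| = 64; equality at z=3: no.


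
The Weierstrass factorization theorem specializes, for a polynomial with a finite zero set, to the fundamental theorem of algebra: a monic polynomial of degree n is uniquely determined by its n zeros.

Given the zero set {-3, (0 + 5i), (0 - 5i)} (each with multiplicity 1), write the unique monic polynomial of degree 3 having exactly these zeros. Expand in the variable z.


The polynomial is p(z) = ∏_{α ∈ S} (z − α), where S = {-3, (0 + 5i), (0 - 5i)}.
Expanding the product yields: p(z) = z^3 + 3·z^2 + 25·z + 75.
Note conjugate pairs combine to real quadratics: (z − (0+5i))(z − (0−5i)) = z² + 25.
The resulting polynomial has degree 3 and real coefficients as required.

p(z) = z^3 + 3·z^2 + 25·z + 75.


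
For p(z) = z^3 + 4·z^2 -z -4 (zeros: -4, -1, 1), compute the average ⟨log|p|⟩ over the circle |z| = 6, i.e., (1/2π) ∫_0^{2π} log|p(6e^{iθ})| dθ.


Zeros: -4, -1, 1; r = 6.
Inside |z| < r: -4, -1, 1. Outside (|z| ≥ r): ∅.
p(0) = -4, so log|p(0)| = log(4) = 1.3863.
Apply Jensen: I(r) = log|p(0)| + Σ_k log(r/|z_k|), summed over zeros inside |z| < r.
  log(r/|z_k|) for z_k = -4: log(6/4) = 0.4055
  log(r/|z_k|) for z_k = -1: log(6/1) = 1.7918
  log(r/|z_k|) for z_k = 1: log(6/1) = 1.7918
Sum over inside zeros: 3.9890.
I(r) = log|p(0)| + (inside sum) = 1.3863 + 3.9890 = 5.3753.
Closed form (all zeros inside, monic): I(r) = n·log(r) = 3·log(6) = 5.3753. ✓

I(r) ≈ 5.3753.


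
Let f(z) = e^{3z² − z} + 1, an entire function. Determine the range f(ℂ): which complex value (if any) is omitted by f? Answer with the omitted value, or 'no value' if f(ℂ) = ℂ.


Little Picard bounds the complement of f(ℂ) to at most one point.
The exponent g(z) = 3z² − z is a nonconstant polynomial, hence surjective onto ℂ. So e^{g(z)} takes every value in {e^w : w ∈ ℂ} = ℂ ∖ {0}. Adding 1 shifts the range to ℂ ∖ {1}. f omits exactly 1.

Omitted value: 1.


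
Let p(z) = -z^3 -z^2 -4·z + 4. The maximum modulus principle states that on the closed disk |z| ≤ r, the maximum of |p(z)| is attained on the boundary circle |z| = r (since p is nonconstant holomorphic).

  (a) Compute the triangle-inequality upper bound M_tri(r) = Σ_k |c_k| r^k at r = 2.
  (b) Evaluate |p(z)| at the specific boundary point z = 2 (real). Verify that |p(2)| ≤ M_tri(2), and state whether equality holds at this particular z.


Coefficients: c_0 = 4, c_1 = -4, c_2 = -1, c_3 = -1. Radius r = 2.
Part (a). Triangle bound: M_tri(r) = Σ_k |c_k| r^k
  = |4|·2^0 + |-4|·2^1 + |-1|·2^2 + |-1|·2^3
  = 4 + 8 + 4 + 8 = 24.
This bounds M(r) := max_{|z|=r} |p(z)| from above; equality holds iff all terms c_k z^k can be made to align in phase at a single z on |z|=r.
Part (b). At z = 2 (real, on the circle |z| = r):
  p(2) = (4)·2^0 + (-4)·2^1 + (-1)·2^2 + (-1)·2^3 = -16.
  |p(2)| = 16.
Check: |p(2)| = 16 ≤ 24 = M_tri(2). ✓ Equality does not hold at z = 2 (the coefficients have mixed signs, so the terms do not all align in phase there).

M_tri(2) = 24; |p(2)| = 16; equality at z=2: no.


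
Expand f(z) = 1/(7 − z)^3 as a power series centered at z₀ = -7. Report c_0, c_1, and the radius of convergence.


Let w = z − z₀, so z = z₀ + w.
Then 7 − z = 7 − (z₀ + w) = (7 − z₀) − w = 14 − w.
f(z) = 1/(14 − w)^3 = (1/(14)^3) · (1 − w/(14))^{−3}.
By the binomial series (1−u)^{−3} = Σ_{n≥0} C(n+2, 2) u^n for |u|<1, with u = w/(14):
  c_n = C(n+2, 2) / (14)^(n+3).
  c_0 = 1/(14)^3 = 1/2744.
  c_1 = 3/(14)^4 = 3/38416.
The series is valid for |w/d| < 1, i.e. |z − z₀| < |d|.
Radius of convergence: R = |7 − z₀| = |14| = 14 (distance from z₀ to the singularity z = 7).

c_0 = 1/2744, c_1 = 3/38416; R = 14.


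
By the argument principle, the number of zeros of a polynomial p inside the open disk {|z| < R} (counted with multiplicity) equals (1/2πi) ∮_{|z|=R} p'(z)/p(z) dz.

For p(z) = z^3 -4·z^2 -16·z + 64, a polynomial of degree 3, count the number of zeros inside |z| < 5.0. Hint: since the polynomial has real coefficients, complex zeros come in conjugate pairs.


The zeros of p are: 4, -4, 4.
Their magnitudes are: 4, 4, 4.
Zeros with |z| < R = 5.0: 4, -4, 4.
Count = 3.
By the argument principle, (1/2πi) ∮_{|z|=R} p'(z)/p(z) dz equals exactly this count.

Number of zeros inside |z| < 5.0: 3.


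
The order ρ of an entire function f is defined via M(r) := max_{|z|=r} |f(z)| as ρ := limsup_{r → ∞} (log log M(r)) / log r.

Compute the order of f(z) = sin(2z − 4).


sin(w) is a linear combination of e^{iw} and e^{−iw} (or e^w, e^{−w} in the hyperbolic case), so |sin(w)| ≤ e^{|w|}. With w = 2z − 4, |w| ≤ 2|z| + 4 = 2r + 4 on |z| = r, giving M(r) ≤ e^{2r + 4}, so ρ ≤ 1. On a suitable ray (z = it for sin/cos; z = t for sinh/cosh, t real → ∞), |sin(2z − 4)| grows like e^{2|t|}/2, so ρ ≥ 1. Hence ρ = 1.
Therefore ρ = 1.

Order ρ = 1.


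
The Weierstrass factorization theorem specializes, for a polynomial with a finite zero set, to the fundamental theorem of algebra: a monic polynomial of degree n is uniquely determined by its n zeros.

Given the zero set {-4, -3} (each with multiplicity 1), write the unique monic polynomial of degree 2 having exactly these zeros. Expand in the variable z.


The polynomial is p(z) = ∏_{α ∈ S} (z − α), where S = {-4, -3}.
Expanding the product yields: p(z) = z^2 + 7·z + 12.
The resulting polynomial has degree 2 and real coefficients as required.

p(z) = z^2 + 7·z + 12.


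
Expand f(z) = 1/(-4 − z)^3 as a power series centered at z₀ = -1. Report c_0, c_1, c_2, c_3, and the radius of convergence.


Let w = z − z₀, so z = z₀ + w.
Then -4 − z = -4 − (z₀ + w) = (-4 − z₀) − w = -3 − w.
f(z) = 1/(-3 − w)^3 = (1/(-3)^3) · (1 − w/(-3))^{−3}.
By the binomial series (1−u)^{−3} = Σ_{n≥0} C(n+2, 2) u^n for |u|<1, with u = w/(-3):
  c_n = C(n+2, 2) / (-3)^(n+3).
  c_0 = 1/(-3)^3 = -1/27.
  c_1 = 3/(-3)^4 = 1/27.
  c_2 = 6/(-3)^5 = -2/81.
  c_3 = 10/(-3)^6 = 10/729.
The series is valid for |w/d| < 1, i.e. |z − z₀| < |d|.
Radius of convergence: R = |-4 − z₀| = |-3| = 3 (distance from z₀ to the singularity z = -4).

c_0 = -1/27, c_1 = 1/27, c_2 = -2/81, c_3 = 10/729; R = 3.


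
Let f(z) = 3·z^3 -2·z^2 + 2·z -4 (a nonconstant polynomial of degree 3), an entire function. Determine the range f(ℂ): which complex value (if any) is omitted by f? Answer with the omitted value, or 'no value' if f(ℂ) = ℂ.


Little Picard bounds the complement of f(ℂ) to at most one point.
For every w ∈ ℂ, the equation p(z) − w = 0 is a nonconstant polynomial in z and hence has at least one root by the fundamental theorem of algebra. So p is surjective onto ℂ, omitting no value.

Omitted value: no value.


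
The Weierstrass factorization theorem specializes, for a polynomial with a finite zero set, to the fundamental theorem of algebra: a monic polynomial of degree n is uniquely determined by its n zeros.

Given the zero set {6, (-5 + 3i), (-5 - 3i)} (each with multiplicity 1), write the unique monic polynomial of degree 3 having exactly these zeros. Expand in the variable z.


The polynomial is p(z) = ∏_{α ∈ S} (z − α), where S = {6, (-5 + 3i), (-5 - 3i)}.
Expanding the product yields: p(z) = z^3 + 4·z^2 -26·z -204.
Note conjugate pairs combine to real quadratics: (z − (-5+3i))(z − (-5−3i)) = z² + 10z + 34.
The resulting polynomial has degree 3 and real coefficients as required.

p(z) = z^3 + 4·z^2 -26·z -204.


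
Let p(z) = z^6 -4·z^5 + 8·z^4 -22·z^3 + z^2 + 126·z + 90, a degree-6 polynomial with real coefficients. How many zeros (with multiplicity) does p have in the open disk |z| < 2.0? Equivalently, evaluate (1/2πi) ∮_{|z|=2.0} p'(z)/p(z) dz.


The zeros of p are: (0 + 3i), (0 - 3i), -1, (3 + 1i), (3 - 1i), -1.
Their magnitudes are: 3, 3, 1, 3.162, 3.162, 1.
Zeros with |z| < R = 2.0: -1, -1.
Count = 2.
By the argument principle, (1/2πi) ∮_{|z|=R} p'(z)/p(z) dz equals exactly this count.

Number of zeros inside |z| < 2.0: 2.


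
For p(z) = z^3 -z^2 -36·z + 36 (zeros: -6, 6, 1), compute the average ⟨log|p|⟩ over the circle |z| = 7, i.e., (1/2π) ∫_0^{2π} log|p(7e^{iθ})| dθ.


Zeros: -6, 1, 6; r = 7.
Inside |z| < r: -6, 1, 6. Outside (|z| ≥ r): ∅.
p(0) = 36, so log|p(0)| = log(36) = 3.5835.
Apply Jensen: I(r) = log|p(0)| + Σ_k log(r/|z_k|), summed over zeros inside |z| < r.
  log(r/|z_k|) for z_k = -6: log(7/6) = 0.1542
  log(r/|z_k|) for z_k = 6: log(7/6) = 0.1542
  log(r/|z_k|) for z_k = 1: log(7/1) = 1.9459
Sum over inside zeros: 2.2542.
I(r) = log|p(0)| + (inside sum) = 3.5835 + 2.2542 = 5.8377.
Closed form (all zeros inside, monic): I(r) = n·log(r) = 3·log(7) = 5.8377. ✓

I(r) ≈ 5.8377.


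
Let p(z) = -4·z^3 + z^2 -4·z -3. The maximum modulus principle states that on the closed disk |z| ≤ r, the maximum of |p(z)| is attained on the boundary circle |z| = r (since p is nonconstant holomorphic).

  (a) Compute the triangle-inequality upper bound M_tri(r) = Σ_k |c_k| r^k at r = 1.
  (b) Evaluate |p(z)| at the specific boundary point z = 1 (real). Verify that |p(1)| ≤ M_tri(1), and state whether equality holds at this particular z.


Coefficients: c_0 = -3, c_1 = -4, c_2 = 1, c_3 = -4. Radius r = 1.
Part (a). Triangle bound: M_tri(r) = Σ_k |c_k| r^k
  = |-3|·1^0 + |-4|·1^1 + |1|·1^2 + |-4|·1^3
  = 3 + 4 + 1 + 4 = 12.
This bounds M(r) := max_{|z|=r} |p(z)| from above; equality holds iff all terms c_k z^k can be made to align in phase at a single z on |z|=r.
Part (b). At z = 1 (real, on the circle |z| = r):
  p(1) = (-3)·1^0 + (-4)·1^1 + (1)·1^2 + (-4)·1^3 = -10.
  |p(1)| = 10.
Check: |p(1)| = 10 ≤ 12 = M_tri(1). ✓ Equality does not hold at z = 1 (the coefficients have mixed signs, so the terms do not all align in phase there).

M_tri(1) = 12; |p(1)| = 10; equality at z=1: no.


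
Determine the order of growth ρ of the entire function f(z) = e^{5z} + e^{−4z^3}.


Each summand is entire of order 1 and 3 respectively (as in the single-exponential case). The order of a sum is at most the max of the orders, so ρ ≤ 3. For the lower bound: on |z|=r choose arg z so that -4z^3 is real positive; then |e^{-4z^3}| = e^{4r^3} while |e^{5z}| ≤ e^{5r^1} = o(e^{4r^3}). So |f| ≥ e^{4r^3}(1 − o(1)) and ρ ≥ 3. Hence ρ = max(1, 3) = 3.
Therefore ρ = 3.

Order ρ = 3.


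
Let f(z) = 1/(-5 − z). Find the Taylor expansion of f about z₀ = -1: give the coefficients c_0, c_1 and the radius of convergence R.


Let w = z − z₀, so z = z₀ + w.
Then -5 − z = -5 − (z₀ + w) = (-5 − z₀) − w = -4 − w.
f(z) = 1/(-4 − w) = (1/(-4)) · 1/(1 − w/(-4)) = Σ_{n≥0} w^n / (-4)^(n+1).
So c_n = 1/(-4)^(n+1):
  c_0 = 1/(-4)^1 = -1/4.
  c_1 = 1/(-4)^2 = 1/16.
The series is valid for |w/d| < 1, i.e. |z − z₀| < |d|.
Radius of convergence: R = |-5 − z₀| = |-4| = 4 (distance from z₀ to the singularity z = -5).

c_0 = -1/4, c_1 = 1/16; R = 4.


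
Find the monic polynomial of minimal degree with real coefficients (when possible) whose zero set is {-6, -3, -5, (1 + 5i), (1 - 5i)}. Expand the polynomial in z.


The polynomial is p(z) = ∏_{α ∈ S} (z − α), where S = {-6, -3, -5, (1 + 5i), (1 - 5i)}.
Expanding the product yields: p(z) = z^5 + 12·z^4 + 61·z^3 + 328·z^2 + 1458·z + 2340.
Note conjugate pairs combine to real quadratics: (z − (1+5i))(z − (1−5i)) = z² − 2z + 26.
The resulting polynomial has degree 5 and real coefficients as required.

p(z) = z^5 + 12·z^4 + 61·z^3 + 328·z^2 + 1458·z + 2340.


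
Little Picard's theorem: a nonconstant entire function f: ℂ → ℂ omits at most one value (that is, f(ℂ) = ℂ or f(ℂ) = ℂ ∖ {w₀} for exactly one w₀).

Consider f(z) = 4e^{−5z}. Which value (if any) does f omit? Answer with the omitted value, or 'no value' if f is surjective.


Little Picard bounds the complement of f(ℂ) to at most one point.
e^{−5z} is never zero on ℂ, so 4·e^{−5z} takes every value in ℂ ∖ {0}. Adding 0 shifts the range to ℂ ∖ {0}. Thus f omits exactly the value 0.

Omitted value: 0.


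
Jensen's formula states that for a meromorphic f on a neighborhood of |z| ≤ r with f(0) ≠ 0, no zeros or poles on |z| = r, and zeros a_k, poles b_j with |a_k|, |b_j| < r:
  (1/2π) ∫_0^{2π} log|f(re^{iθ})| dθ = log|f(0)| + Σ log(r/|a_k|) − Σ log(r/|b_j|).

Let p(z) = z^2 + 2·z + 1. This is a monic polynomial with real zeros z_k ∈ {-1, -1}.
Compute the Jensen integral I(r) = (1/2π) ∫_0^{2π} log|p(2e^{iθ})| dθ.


Zeros: -1, -1; r = 2.
Inside |z| < r: -1, -1. Outside (|z| ≥ r): ∅.
p(0) = 1, so log|p(0)| = log(1) = 0.0000.
Apply Jensen: I(r) = log|p(0)| + Σ_k log(r/|z_k|), summed over zeros inside |z| < r.
  log(r/|z_k|) for z_k = -1: log(2/1) = 0.6931
  log(r/|z_k|) for z_k = -1: log(2/1) = 0.6931
Sum over inside zeros: 1.3863.
I(r) = log|p(0)| + (inside sum) = 0.0000 + 1.3863 = 1.3863.
Closed form (all zeros inside, monic): I(r) = n·log(r) = 2·log(2) = 1.3863. ✓

I(r) ≈ 1.3863.


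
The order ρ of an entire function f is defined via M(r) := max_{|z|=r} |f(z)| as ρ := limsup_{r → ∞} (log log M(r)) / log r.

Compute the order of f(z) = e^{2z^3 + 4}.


|e^{2z^3 + 4}| = e^{Re(2·z^3) + 4} ≤ e^{2|z|^3 + 4} = e^{2r^3 + 4} on |z| = r, so ρ ≤ 3. Choosing z on |z|=r so that 2·z^3 is real positive (always possible by picking arg z appropriately) gives |f(z)| = e^{2r^3 + 4}, matching the bound. The additive constant 4 does not affect log log M(r) ~ 3·log r. Hence ρ = 3.
Therefore ρ = 3.

Order ρ = 3.


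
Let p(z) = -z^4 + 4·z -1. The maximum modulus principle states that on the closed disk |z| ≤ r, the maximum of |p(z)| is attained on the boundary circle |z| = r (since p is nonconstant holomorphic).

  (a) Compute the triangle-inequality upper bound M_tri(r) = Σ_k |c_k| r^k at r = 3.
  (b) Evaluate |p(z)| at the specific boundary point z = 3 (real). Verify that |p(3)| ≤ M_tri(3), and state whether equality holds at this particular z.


Coefficients: c_0 = -1, c_1 = 4, c_2 = 0, c_3 = 0, c_4 = -1. Radius r = 3.
Part (a). Triangle bound: M_tri(r) = Σ_k |c_k| r^k
  = |-1|·3^0 + |4|·3^1 + |0|·3^2 + |0|·3^3 + |-1|·3^4
  = 1 + 12 + 0 + 0 + 81 = 94.
This bounds M(r) := max_{|z|=r} |p(z)| from above; equality holds iff all terms c_k z^k can be made to align in phase at a single z on |z|=r.
Part (b). At z = 3 (real, on the circle |z| = r):
  p(3) = (-1)·3^0 + (4)·3^1 + (0)·3^2 + (0)·3^3 + (-1)·3^4 = -70.
  |p(3)| = 70.
Check: |p(3)| = 70 ≤ 94 = M_tri(3). ✓ Equality does not hold at z = 3 (the coefficients have mixed signs, so the terms do not all align in phase there).

M_tri(3) = 94; |p(3)| = 70; equality at z=3: no.


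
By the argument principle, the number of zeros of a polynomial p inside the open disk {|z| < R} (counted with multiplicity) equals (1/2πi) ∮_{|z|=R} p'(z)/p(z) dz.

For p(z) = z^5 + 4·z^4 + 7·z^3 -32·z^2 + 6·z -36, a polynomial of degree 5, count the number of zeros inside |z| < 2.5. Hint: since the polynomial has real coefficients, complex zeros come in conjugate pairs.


The zeros of p are: 2, (-3 + 3i), (-3 - 3i), (0 + 1i), (0 - 1i).
Their magnitudes are: 2, 4.243, 4.243, 1, 1.
Zeros with |z| < R = 2.5: 2, (0 + 1i), (0 - 1i).
Count = 3.
By the argument principle, (1/2πi) ∮_{|z|=R} p'(z)/p(z) dz equals exactly this count.

Number of zeros inside |z| < 2.5: 3.


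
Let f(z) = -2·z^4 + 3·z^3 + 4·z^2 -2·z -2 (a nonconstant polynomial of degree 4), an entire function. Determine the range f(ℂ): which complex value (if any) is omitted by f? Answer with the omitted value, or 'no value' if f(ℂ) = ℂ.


Little Picard bounds the complement of f(ℂ) to at most one point.
For every w ∈ ℂ, the equation p(z) − w = 0 is a nonconstant polynomial in z and hence has at least one root by the fundamental theorem of algebra. So p is surjective onto ℂ, omitting no value.

Omitted value: no value.


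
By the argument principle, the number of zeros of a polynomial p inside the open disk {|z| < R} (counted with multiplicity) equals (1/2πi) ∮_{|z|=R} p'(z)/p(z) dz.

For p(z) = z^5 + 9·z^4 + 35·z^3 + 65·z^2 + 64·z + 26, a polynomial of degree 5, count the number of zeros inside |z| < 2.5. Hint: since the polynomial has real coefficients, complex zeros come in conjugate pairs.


The zeros of p are: (-3 + 2i), (-3 - 2i), -1, (-1 + 1i), (-1 - 1i).
Their magnitudes are: 3.606, 3.606, 1, 1.414, 1.414.
Zeros with |z| < R = 2.5: -1, (-1 + 1i), (-1 - 1i).
Count = 3.
By the argument principle, (1/2πi) ∮_{|z|=R} p'(z)/p(z) dz equals exactly this count.

Number of zeros inside |z| < 2.5: 3.


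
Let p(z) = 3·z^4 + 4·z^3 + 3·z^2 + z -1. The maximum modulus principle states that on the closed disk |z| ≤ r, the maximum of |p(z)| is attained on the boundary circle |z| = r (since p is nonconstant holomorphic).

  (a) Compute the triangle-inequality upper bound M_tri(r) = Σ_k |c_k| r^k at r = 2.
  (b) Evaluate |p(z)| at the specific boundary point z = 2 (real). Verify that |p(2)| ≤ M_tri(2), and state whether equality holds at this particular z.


Coefficients: c_0 = -1, c_1 = 1, c_2 = 3, c_3 = 4, c_4 = 3. Radius r = 2.
Part (a). Triangle bound: M_tri(r) = Σ_k |c_k| r^k
  = |-1|·2^0 + |1|·2^1 + |3|·2^2 + |4|·2^3 + |3|·2^4
  = 1 + 2 + 12 + 32 + 48 = 95.
This bounds M(r) := max_{|z|=r} |p(z)| from above; equality holds iff all terms c_k z^k can be made to align in phase at a single z on |z|=r.
Part (b). At z = 2 (real, on the circle |z| = r):
  p(2) = (-1)·2^0 + (1)·2^1 + (3)·2^2 + (4)·2^3 + (3)·2^4 = 93.
  |p(2)| = 93.
Check: |p(2)| = 93 ≤ 95 = M_tri(2). ✓ Equality does not hold at z = 2 (the coefficients have mixed signs, so the terms do not all align in phase there).

M_tri(2) = 95; |p(2)| = 93; equality at z=2: no.


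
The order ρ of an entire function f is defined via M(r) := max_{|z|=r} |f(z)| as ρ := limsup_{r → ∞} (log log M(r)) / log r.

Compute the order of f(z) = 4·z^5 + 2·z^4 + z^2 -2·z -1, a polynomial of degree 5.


|f(z)| ≤ Σ|c_k|·r^k = O(r^5) as r → ∞. Polynomial growth is O(e^{r^ε}) for every ε > 0 (since r^5/e^{r^ε} → 0), so ρ ≤ ε for all ε > 0, i.e. ρ = 0. Every nonconstant polynomial has order 0.
Therefore ρ = 0.

Order ρ = 0.


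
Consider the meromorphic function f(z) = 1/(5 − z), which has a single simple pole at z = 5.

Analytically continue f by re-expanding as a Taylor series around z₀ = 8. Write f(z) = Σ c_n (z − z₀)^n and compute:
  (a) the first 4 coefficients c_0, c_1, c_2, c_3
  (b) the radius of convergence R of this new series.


Let w = z − z₀, so z = z₀ + w.
Then 5 − z = 5 − (z₀ + w) = (5 − z₀) − w = -3 − w.
f(z) = 1/(-3 − w) = (1/(-3)) · 1/(1 − w/(-3)) = Σ_{n≥0} w^n / (-3)^(n+1).
So c_n = 1/(-3)^(n+1):
  c_0 = 1/(-3)^1 = -1/3.
  c_1 = 1/(-3)^2 = 1/9.
  c_2 = 1/(-3)^3 = -1/27.
  c_3 = 1/(-3)^4 = 1/81.
The series is valid for |w/d| < 1, i.e. |z − z₀| < |d|.
Radius of convergence: R = |5 − z₀| = |-3| = 3 (distance from z₀ to the singularity z = 5).

c_0 = -1/3, c_1 = 1/9, c_2 = -1/27, c_3 = 1/81; R = 3.


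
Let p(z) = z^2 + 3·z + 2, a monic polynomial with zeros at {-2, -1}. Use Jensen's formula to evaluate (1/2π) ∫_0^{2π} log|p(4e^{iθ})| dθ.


Zeros: -2, -1; r = 4.
Inside |z| < r: -2, -1. Outside (|z| ≥ r): ∅.
p(0) = 2, so log|p(0)| = log(2) = 0.6931.
Apply Jensen: I(r) = log|p(0)| + Σ_k log(r/|z_k|), summed over zeros inside |z| < r.
  log(r/|z_k|) for z_k = -2: log(4/2) = 0.6931
  log(r/|z_k|) for z_k = -1: log(4/1) = 1.3863
Sum over inside zeros: 2.0794.
I(r) = log|p(0)| + (inside sum) = 0.6931 + 2.0794 = 2.7726.
Closed form (all zeros inside, monic): I(r) = n·log(r) = 2·log(4) = 2.7726. ✓

I(r) ≈ 2.7726.


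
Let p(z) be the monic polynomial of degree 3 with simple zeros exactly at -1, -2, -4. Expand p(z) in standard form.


The polynomial is p(z) = ∏_{α ∈ S} (z − α), where S = {-1, -2, -4}.
Expanding the product yields: p(z) = z^3 + 7·z^2 + 14·z + 8.
The resulting polynomial has degree 3 and real coefficients as required.

p(z) = z^3 + 7·z^2 + 14·z + 8.


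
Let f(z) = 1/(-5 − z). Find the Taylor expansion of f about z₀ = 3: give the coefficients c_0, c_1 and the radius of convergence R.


Let w = z − z₀, so z = z₀ + w.
Then -5 − z = -5 − (z₀ + w) = (-5 − z₀) − w = -8 − w.
f(z) = 1/(-8 − w) = (1/(-8)) · 1/(1 − w/(-8)) = Σ_{n≥0} w^n / (-8)^(n+1).
So c_n = 1/(-8)^(n+1):
  c_0 = 1/(-8)^1 = -1/8.
  c_1 = 1/(-8)^2 = 1/64.
The series is valid for |w/d| < 1, i.e. |z − z₀| < |d|.
Radius of convergence: R = |-5 − z₀| = |-8| = 8 (distance from z₀ to the singularity z = -5).

c_0 = -1/8, c_1 = 1/64; R = 8.


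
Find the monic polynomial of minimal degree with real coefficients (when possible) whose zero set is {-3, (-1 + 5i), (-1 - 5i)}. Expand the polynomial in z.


The polynomial is p(z) = ∏_{α ∈ S} (z − α), where S = {-3, (-1 + 5i), (-1 - 5i)}.
Expanding the product yields: p(z) = z^3 + 5·z^2 + 32·z + 78.
Note conjugate pairs combine to real quadratics: (z − (-1+5i))(z − (-1−5i)) = z² + 2z + 26.
The resulting polynomial has degree 3 and real coefficients as required.

p(z) = z^3 + 5·z^2 + 32·z + 78.


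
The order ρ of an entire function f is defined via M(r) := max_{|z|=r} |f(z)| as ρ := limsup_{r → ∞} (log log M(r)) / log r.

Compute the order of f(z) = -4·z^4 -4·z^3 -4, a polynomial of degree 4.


|f(z)| ≤ Σ|c_k|·r^k = O(r^4) as r → ∞. Polynomial growth is O(e^{r^ε}) for every ε > 0 (since r^4/e^{r^ε} → 0), so ρ ≤ ε for all ε > 0, i.e. ρ = 0. Every nonconstant polynomial has order 0.
Therefore ρ = 0.

Order ρ = 0.


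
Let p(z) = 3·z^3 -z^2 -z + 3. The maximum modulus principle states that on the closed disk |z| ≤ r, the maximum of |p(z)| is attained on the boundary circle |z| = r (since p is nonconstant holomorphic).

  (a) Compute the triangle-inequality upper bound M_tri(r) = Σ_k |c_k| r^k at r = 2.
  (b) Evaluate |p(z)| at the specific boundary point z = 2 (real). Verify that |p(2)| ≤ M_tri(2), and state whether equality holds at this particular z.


Coefficients: c_0 = 3, c_1 = -1, c_2 = -1, c_3 = 3. Radius r = 2.
Part (a). Triangle bound: M_tri(r) = Σ_k |c_k| r^k
  = |3|·2^0 + |-1|·2^1 + |-1|·2^2 + |3|·2^3
  = 3 + 2 + 4 + 24 = 33.
This bounds M(r) := max_{|z|=r} |p(z)| from above; equality holds iff all terms c_k z^k can be made to align in phase at a single z on |z|=r.
Part (b). At z = 2 (real, on the circle |z| = r):
  p(2) = (3)·2^0 + (-1)·2^1 + (-1)·2^2 + (3)·2^3 = 21.
  |p(2)| = 21.
Check: |p(2)| = 21 ≤ 33 = M_tri(2). ✓ Equality does not hold at z = 2 (the coefficients have mixed signs, so the terms do not all align in phase there).

M_tri(2) = 33; |p(2)| = 21; equality at z=2: no.


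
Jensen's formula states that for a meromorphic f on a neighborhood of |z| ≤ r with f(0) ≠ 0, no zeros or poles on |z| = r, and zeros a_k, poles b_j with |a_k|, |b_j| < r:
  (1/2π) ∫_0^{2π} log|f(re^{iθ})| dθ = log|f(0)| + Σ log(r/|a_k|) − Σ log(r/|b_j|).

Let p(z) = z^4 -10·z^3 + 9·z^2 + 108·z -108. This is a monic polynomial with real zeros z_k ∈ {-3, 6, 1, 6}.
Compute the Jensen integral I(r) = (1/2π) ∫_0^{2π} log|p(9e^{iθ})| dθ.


Zeros: -3, 1, 6, 6; r = 9.
Inside |z| < r: -3, 1, 6, 6. Outside (|z| ≥ r): ∅.
p(0) = -108, so log|p(0)| = log(108) = 4.6821.
Apply Jensen: I(r) = log|p(0)| + Σ_k log(r/|z_k|), summed over zeros inside |z| < r.
  log(r/|z_k|) for z_k = -3: log(9/3) = 1.0986
  log(r/|z_k|) for z_k = 6: log(9/6) = 0.4055
  log(r/|z_k|) for z_k = 1: log(9/1) = 2.1972
  log(r/|z_k|) for z_k = 6: log(9/6) = 0.4055
Sum over inside zeros: 4.1068.
I(r) = log|p(0)| + (inside sum) = 4.6821 + 4.1068 = 8.7889.
Closed form (all zeros inside, monic): I(r) = n·log(r) = 4·log(9) = 8.7889. ✓

I(r) ≈ 8.7889.


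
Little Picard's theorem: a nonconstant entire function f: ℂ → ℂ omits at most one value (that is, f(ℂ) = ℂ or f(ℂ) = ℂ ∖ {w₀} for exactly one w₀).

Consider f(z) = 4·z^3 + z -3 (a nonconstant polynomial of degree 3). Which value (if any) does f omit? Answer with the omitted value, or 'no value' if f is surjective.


Little Picard bounds the complement of f(ℂ) to at most one point.
For every w ∈ ℂ, the equation p(z) − w = 0 is a nonconstant polynomial in z and hence has at least one root by the fundamental theorem of algebra. So p is surjective onto ℂ, omitting no value.

Omitted value: no value.
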